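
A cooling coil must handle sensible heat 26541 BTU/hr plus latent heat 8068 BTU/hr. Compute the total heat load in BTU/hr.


Qt = 26541 + 8068 = 34609 BTU/hr

34609 BTU/hr


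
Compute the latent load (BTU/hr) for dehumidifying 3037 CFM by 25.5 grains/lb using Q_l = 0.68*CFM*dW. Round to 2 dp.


Q = 0.68 * 3037 * 25.5 = 52661.58 BTU/hr

52661.58 BTU/hr


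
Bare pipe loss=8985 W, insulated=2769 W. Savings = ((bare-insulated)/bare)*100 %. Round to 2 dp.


Savings = ((8985-2769)/8985)*100 = 69.18 %

69.18 %


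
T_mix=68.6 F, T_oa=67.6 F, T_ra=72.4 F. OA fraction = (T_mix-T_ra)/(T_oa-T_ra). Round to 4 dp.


frac = (68.6 - 72.4) / (67.6 - 72.4) = 0.7917

0.7917


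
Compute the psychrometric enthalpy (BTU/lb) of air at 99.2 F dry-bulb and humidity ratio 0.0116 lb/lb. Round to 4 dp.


h = 0.24*99.2 + 0.0116*(1061+0.444*99.2) = 36.6265 BTU/lb

36.6265 BTU/lb


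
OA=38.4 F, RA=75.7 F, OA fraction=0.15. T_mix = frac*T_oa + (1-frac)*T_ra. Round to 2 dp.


T_mix = 0.15*38.4 + 0.85*75.7 = 70.11 F

70.11 F


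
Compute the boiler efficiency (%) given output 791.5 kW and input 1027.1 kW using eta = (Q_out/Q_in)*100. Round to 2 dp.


eta = (791.5/1027.1)*100 = 77.06 %

77.06 %


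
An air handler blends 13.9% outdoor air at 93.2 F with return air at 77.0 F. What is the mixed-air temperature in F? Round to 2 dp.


T_mix = 77.0 + (13.9/100)*(93.2-77.0) = 79.25 F

79.25 F


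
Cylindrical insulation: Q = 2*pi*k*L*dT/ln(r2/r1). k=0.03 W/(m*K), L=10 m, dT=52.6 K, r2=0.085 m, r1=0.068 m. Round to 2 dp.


Q = 2*pi*0.03*10*52.6/ln(0.085/0.068) = 444.33 W

444.33 W


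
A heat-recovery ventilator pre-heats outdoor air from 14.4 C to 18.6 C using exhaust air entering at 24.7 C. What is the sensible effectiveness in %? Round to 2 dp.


eff = (18.6-14.4)/(24.7-14.4)*100 = 40.78 %

40.78 %


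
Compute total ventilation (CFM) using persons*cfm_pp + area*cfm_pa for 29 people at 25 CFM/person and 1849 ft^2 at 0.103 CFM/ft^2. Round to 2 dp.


Total = 29*25 + 1849*0.103 = 915.45 CFM

915.45 CFM


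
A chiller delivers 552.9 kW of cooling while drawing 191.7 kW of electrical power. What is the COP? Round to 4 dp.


COP = 552.9 / 191.7 = 2.8842

2.8842


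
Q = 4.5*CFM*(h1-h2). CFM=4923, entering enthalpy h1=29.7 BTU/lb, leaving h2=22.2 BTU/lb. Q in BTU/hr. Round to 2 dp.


Q = 4.5 * 4923 * (29.7 - 22.2) = 166151.25 BTU/hr

166151.25 BTU/hr


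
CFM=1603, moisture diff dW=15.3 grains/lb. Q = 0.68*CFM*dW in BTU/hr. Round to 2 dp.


Q = 0.68 * 1603 * 15.3 = 16677.61 BTU/hr

16677.61 BTU/hr


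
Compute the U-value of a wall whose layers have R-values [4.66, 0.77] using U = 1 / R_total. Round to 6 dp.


R_total = 4.66 + 0.77 = 5.43
U = 1/5.43 = 0.184162

0.184162


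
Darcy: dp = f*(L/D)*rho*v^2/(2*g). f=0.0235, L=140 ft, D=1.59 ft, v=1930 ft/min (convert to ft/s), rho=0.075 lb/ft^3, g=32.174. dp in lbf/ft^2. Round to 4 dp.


v_fps = 1930/60 = 32.1667 ft/s
dp = 0.0235*(140/1.59)*0.075*32.1667^2/(2*32.174) = 2.4954 lbf/ft^2

2.4954 lbf/ft^2


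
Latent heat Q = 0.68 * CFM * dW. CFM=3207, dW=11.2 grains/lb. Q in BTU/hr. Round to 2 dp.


Q = 0.68 * 3207 * 11.2 = 24424.51 BTU/hr

24424.51 BTU/hr


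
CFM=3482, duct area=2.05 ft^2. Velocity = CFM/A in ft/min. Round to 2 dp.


V = 3482 / 2.05 = 1698.54 ft/min

1698.54 ft/min


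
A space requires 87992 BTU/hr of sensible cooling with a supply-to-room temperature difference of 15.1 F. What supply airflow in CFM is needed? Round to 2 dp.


CFM = 87992 / (1.08 * 15.1) = 5395.63

5395.63 CFM


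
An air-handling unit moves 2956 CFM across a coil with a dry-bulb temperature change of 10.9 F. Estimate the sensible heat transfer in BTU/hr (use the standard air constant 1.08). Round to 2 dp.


Q = 1.08 * 2956 * 10.9 = 34798.03 BTU/hr

34798.03 BTU/hr


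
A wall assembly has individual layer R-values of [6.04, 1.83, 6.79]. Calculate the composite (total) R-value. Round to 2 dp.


R_total = 6.04 + 1.83 + 6.79 = 14.66

14.66


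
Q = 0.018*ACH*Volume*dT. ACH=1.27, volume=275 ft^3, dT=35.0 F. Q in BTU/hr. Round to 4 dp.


Q = 0.018 * 1.27 * 275 * 35.0 = 220.0275 BTU/hr

220.0275 BTU/hr


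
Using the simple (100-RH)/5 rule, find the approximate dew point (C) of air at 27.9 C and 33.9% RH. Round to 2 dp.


Td = 27.9 - (100-33.9)/5 = 14.68 C

14.68 C


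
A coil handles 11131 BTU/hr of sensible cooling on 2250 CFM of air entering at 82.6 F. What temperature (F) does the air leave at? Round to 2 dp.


dT = 11131/(1.08*2250) = 4.5807
T_leave = 82.6 - 4.5807 = 78.02 F

78.02 F


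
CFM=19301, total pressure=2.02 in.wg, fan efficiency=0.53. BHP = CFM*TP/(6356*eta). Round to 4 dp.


BHP = 19301 * 2.02 / (6356 * 0.53) = 11.5737 hp

11.5737 hp


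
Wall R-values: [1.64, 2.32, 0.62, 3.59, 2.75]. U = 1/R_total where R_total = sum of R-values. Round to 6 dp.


R_total = 1.64 + 2.32 + 0.62 + 3.59 + 2.75 = 10.92
U = 1/10.92 = 0.091575

0.091575


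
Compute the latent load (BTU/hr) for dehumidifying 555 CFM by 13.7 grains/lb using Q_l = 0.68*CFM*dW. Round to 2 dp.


Q = 0.68 * 555 * 13.7 = 5170.38 BTU/hr

5170.38 BTU/hr


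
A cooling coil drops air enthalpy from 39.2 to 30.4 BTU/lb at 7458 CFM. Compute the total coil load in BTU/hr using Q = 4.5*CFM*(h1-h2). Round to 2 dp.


Q = 4.5 * 7458 * (39.2 - 30.4) = 295336.80 BTU/hr

295336.80 BTU/hr


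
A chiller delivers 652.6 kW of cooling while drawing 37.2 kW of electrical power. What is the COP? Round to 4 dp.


COP = 652.6 / 37.2 = 17.5430

17.5430


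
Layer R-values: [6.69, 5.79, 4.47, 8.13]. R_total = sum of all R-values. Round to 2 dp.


R_total = 6.69 + 5.79 + 4.47 + 8.13 = 25.08

25.08


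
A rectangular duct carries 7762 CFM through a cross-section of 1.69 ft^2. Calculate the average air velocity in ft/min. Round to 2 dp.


V = 7762 / 1.69 = 4592.90 ft/min

4592.90 ft/min


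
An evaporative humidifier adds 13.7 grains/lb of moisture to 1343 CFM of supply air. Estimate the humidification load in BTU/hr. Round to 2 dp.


Q = 0.68 * 1343 * 13.7 = 12511.39 BTU/hr

12511.39 BTU/hr


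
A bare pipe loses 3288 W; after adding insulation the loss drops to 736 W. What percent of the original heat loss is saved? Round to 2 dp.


Savings = ((3288-736)/3288)*100 = 77.62 %

77.62 %


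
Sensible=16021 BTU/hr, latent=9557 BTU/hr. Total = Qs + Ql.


Qt = 16021 + 9557 = 25578 BTU/hr

25578 BTU/hr


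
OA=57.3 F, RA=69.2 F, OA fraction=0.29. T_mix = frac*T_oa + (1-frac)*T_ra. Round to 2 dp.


T_mix = 0.29*57.3 + 0.71*69.2 = 65.75 F

65.75 F


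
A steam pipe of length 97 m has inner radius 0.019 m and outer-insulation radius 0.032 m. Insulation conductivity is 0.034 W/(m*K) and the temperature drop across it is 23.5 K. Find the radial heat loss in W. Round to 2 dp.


Q = 2*pi*0.034*97*23.5/ln(0.032/0.019) = 934.14 W

934.14 W


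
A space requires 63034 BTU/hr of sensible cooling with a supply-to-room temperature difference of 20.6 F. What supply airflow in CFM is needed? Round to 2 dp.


CFM = 63034 / (1.08 * 20.6) = 2833.24

2833.24 CFM


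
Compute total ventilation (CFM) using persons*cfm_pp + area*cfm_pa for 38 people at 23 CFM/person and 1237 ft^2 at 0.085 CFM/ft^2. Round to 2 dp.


Total = 38*23 + 1237*0.085 = 979.15 CFM

979.15 CFM


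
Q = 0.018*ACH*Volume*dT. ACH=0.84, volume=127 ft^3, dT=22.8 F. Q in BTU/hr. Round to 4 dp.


Q = 0.018 * 0.84 * 127 * 22.8 = 43.7815 BTU/hr

43.7815 BTU/hr


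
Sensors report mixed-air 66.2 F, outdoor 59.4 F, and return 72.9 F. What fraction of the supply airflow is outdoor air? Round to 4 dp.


frac = (66.2 - 72.9) / (59.4 - 72.9) = 0.4963

0.4963


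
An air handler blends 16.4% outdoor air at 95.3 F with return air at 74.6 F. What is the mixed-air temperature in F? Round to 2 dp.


T_mix = 74.6 + (16.4/100)*(95.3-74.6) = 77.99 F

77.99 F


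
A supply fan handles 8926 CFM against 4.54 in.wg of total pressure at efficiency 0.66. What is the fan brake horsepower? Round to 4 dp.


BHP = 8926 * 4.54 / (6356 * 0.66) = 9.6602 hp

9.6602 hp


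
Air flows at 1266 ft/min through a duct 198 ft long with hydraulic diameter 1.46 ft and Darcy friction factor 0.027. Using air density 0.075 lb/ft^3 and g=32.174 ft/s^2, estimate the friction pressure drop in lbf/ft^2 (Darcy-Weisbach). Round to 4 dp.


v_fps = 1266/60 = 21.1 ft/s
dp = 0.027*(198/1.46)*0.075*21.1^2/(2*32.174) = 1.9001 lbf/ft^2

1.9001 lbf/ft^2


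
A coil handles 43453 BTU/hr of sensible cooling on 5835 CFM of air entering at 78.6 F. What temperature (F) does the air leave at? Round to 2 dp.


dT = 43453/(1.08*5835) = 6.8953
T_leave = 78.6 - 6.8953 = 71.70 F

71.70 F


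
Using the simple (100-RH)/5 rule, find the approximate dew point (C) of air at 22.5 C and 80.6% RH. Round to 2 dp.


Td = 22.5 - (100-80.6)/5 = 18.62 C

18.62 C


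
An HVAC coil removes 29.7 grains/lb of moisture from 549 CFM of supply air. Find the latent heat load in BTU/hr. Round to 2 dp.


Q = 0.68 * 549 * 29.7 = 11087.60 BTU/hr

11087.60 BTU/hr


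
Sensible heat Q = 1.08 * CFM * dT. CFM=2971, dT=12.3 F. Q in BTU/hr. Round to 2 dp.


Q = 1.08 * 2971 * 12.3 = 39466.76 BTU/hr

39466.76 BTU/hr


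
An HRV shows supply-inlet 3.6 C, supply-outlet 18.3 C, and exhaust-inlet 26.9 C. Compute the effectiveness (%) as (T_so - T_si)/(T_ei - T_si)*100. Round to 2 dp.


eff = (18.3-3.6)/(26.9-3.6)*100 = 63.09 %

63.09 %


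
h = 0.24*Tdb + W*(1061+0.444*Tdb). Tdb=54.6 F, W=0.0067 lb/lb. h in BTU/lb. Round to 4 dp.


h = 0.24*54.6 + 0.0067*(1061+0.444*54.6) = 20.3751 BTU/lb

20.3751 BTU/lb


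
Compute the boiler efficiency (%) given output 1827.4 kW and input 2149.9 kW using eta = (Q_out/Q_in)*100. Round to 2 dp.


eta = (1827.4/2149.9)*100 = 85.00 %

85.00 %


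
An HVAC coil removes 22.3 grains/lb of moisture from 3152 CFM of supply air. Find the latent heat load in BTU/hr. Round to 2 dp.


Q = 0.68 * 3152 * 22.3 = 47796.93 BTU/hr

47796.93 BTU/hr


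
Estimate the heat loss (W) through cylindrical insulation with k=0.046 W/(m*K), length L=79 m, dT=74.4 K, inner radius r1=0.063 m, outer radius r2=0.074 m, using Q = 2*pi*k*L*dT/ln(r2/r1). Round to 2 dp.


Q = 2*pi*0.046*79*74.4/ln(0.074/0.063) = 10556.01 W

10556.01 W


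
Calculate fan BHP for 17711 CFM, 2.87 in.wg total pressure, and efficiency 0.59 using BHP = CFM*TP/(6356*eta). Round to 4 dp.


BHP = 17711 * 2.87 / (6356 * 0.59) = 13.5547 hp

13.5547 hp


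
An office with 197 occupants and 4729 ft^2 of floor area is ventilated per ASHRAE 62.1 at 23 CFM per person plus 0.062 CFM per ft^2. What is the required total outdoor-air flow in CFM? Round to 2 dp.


Total = 197*23 + 4729*0.062 = 4824.20 CFM

4824.20 CFM


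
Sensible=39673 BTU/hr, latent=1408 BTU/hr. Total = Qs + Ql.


Qt = 39673 + 1408 = 41081 BTU/hr

41081 BTU/hr


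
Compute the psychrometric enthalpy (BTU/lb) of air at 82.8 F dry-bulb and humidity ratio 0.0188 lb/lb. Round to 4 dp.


h = 0.24*82.8 + 0.0188*(1061+0.444*82.8) = 40.5099 BTU/lb

40.5099 BTU/lb


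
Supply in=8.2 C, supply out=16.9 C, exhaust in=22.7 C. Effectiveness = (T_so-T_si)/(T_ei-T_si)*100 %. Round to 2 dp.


eff = (16.9-8.2)/(22.7-8.2)*100 = 60.00 %

60.00 %


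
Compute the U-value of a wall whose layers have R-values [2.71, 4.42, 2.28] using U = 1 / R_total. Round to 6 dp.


R_total = 2.71 + 4.42 + 2.28 = 9.41
U = 1/9.41 = 0.106270

0.106270


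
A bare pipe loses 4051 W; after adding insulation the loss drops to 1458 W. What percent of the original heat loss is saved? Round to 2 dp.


Savings = ((4051-1458)/4051)*100 = 64.01 %

64.01 %


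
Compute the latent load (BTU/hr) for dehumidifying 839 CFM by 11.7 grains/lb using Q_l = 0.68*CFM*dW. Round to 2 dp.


Q = 0.68 * 839 * 11.7 = 6675.08 BTU/hr

6675.08 BTU/hr


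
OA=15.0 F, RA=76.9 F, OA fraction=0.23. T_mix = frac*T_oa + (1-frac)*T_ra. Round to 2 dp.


T_mix = 0.23*15.0 + 0.77*76.9 = 62.66 F

62.66 F


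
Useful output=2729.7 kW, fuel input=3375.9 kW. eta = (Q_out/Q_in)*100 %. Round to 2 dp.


eta = (2729.7/3375.9)*100 = 80.86 %

80.86 %


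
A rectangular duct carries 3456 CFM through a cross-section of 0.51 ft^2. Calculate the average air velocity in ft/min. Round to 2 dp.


V = 3456 / 0.51 = 6776.47 ft/min

6776.47 ft/min


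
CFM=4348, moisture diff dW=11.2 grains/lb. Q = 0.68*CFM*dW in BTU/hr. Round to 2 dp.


Q = 0.68 * 4348 * 11.2 = 33114.37 BTU/hr

33114.37 BTU/hr


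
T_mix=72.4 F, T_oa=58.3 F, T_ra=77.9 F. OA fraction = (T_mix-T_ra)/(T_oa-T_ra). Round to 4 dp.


frac = (72.4 - 77.9) / (58.3 - 77.9) = 0.2806

0.2806


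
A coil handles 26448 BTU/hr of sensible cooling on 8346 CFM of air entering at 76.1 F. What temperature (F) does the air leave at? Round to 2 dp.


dT = 26448/(1.08*8346) = 2.9342
T_leave = 76.1 - 2.9342 = 73.17 F

73.17 F


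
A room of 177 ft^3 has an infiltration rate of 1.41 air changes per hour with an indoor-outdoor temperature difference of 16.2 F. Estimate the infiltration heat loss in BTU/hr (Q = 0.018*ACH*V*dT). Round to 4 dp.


Q = 0.018 * 1.41 * 177 * 16.2 = 72.7746 BTU/hr

72.7746 BTU/hr


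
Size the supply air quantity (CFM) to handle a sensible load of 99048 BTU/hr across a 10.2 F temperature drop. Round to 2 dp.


CFM = 99048 / (1.08 * 10.2) = 8991.29

8991.29 CFM


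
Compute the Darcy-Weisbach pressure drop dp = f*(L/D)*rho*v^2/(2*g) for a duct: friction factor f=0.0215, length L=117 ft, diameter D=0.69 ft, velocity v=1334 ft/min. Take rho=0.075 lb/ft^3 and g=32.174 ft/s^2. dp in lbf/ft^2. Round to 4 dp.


v_fps = 1334/60 = 22.2333 ft/s
dp = 0.0215*(117/0.69)*0.075*22.2333^2/(2*32.174) = 2.1004 lbf/ft^2

2.1004 lbf/ft^2


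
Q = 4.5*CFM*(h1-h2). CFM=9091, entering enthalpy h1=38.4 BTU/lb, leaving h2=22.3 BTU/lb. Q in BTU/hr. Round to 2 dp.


Q = 4.5 * 9091 * (38.4 - 22.3) = 658642.95 BTU/hr

658642.95 BTU/hr


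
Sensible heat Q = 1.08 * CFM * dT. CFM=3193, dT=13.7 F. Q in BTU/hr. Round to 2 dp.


Q = 1.08 * 3193 * 13.7 = 47243.63 BTU/hr

47243.63 BTU/hr


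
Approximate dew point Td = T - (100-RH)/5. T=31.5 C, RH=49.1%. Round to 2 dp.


Td = 31.5 - (100-49.1)/5 = 21.32 C

21.32 C


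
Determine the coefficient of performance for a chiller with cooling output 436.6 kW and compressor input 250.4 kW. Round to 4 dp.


COP = 436.6 / 250.4 = 1.7436

1.7436


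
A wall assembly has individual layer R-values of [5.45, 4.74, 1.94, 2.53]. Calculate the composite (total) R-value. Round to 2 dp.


R_total = 5.45 + 4.74 + 1.94 + 2.53 = 14.66

14.66


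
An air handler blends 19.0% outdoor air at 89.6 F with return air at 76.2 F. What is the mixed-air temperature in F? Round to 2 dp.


T_mix = 76.2 + (19.0/100)*(89.6-76.2) = 78.75 F

78.75 F


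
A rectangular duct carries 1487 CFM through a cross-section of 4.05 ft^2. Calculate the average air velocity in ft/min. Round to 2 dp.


V = 1487 / 4.05 = 367.16 ft/min

367.16 ft/min


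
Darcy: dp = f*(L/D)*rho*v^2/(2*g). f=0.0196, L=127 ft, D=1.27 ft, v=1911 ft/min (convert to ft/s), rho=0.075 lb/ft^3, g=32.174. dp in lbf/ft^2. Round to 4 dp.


v_fps = 1911/60 = 31.85 ft/s
dp = 0.0196*(127/1.27)*0.075*31.85^2/(2*32.174) = 2.3174 lbf/ft^2

2.3174 lbf/ft^2


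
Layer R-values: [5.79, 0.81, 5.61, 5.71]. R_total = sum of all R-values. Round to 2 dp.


R_total = 5.79 + 0.81 + 5.61 + 5.71 = 17.92

17.92


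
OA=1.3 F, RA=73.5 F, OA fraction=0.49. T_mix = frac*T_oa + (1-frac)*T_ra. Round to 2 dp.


T_mix = 0.49*1.3 + 0.51*73.5 = 38.12 F

38.12 F


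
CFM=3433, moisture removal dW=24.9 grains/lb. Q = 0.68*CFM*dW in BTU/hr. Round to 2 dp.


Q = 0.68 * 3433 * 24.9 = 58127.56 BTU/hr

58127.56 BTU/hr


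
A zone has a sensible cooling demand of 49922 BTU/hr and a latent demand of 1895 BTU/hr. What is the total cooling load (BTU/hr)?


Qt = 49922 + 1895 = 51817 BTU/hr

51817 BTU/hr


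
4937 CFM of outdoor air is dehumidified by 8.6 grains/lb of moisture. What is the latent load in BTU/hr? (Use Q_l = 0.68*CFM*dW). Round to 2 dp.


Q = 0.68 * 4937 * 8.6 = 28871.58 BTU/hr

28871.58 BTU/hr


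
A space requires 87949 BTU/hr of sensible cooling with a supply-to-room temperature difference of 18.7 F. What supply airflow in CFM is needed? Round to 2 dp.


CFM = 87949 / (1.08 * 18.7) = 4354.77

4354.77 CFM


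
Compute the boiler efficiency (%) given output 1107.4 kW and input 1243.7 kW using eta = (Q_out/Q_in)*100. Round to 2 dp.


eta = (1107.4/1243.7)*100 = 89.04 %

89.04 %


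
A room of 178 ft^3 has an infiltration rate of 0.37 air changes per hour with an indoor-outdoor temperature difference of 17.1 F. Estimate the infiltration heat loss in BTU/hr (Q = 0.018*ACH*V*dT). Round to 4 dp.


Q = 0.018 * 0.37 * 178 * 17.1 = 20.2717 BTU/hr

20.2717 BTU/hr


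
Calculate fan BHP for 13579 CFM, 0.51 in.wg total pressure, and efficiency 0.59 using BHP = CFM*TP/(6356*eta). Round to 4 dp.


BHP = 13579 * 0.51 / (6356 * 0.59) = 1.8467 hp

1.8467 hp


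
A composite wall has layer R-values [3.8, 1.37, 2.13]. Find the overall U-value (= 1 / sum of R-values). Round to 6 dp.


R_total = 3.8 + 1.37 + 2.13 = 7.30
U = 1/7.30 = 0.136986

0.136986


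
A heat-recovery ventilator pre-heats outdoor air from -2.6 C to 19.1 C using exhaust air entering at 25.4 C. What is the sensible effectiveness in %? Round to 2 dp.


eff = (19.1-(-2.6))/(25.4-(-2.6))*100 = 77.50 %

77.50 %


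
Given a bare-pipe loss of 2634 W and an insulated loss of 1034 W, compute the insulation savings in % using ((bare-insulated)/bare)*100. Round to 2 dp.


Savings = ((2634-1034)/2634)*100 = 60.74 %

60.74 %


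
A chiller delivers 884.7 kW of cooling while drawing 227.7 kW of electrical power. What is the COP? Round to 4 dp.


COP = 884.7 / 227.7 = 3.8854

3.8854


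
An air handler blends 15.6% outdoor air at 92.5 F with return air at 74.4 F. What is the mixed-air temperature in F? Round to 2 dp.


T_mix = 74.4 + (15.6/100)*(92.5-74.4) = 77.22 F

77.22 F


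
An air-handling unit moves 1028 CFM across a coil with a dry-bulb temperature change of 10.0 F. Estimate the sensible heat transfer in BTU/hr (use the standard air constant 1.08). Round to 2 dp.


Q = 1.08 * 1028 * 10.0 = 11102.40 BTU/hr

11102.40 BTU/hr


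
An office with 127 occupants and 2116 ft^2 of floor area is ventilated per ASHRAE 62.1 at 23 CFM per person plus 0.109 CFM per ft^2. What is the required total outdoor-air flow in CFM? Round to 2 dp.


Total = 127*23 + 2116*0.109 = 3151.64 CFM

3151.64 CFM


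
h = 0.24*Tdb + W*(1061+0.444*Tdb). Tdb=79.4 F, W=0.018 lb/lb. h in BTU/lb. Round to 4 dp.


h = 0.24*79.4 + 0.018*(1061+0.444*79.4) = 38.7886 BTU/lb

38.7886 BTU/lb


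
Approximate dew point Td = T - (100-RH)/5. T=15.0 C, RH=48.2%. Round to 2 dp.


Td = 15.0 - (100-48.2)/5 = 4.64 C

4.64 C


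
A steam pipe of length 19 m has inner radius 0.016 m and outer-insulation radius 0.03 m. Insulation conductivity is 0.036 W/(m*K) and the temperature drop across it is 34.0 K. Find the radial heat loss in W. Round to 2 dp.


Q = 2*pi*0.036*19*34.0/ln(0.03/0.016) = 232.45 W

232.45 W


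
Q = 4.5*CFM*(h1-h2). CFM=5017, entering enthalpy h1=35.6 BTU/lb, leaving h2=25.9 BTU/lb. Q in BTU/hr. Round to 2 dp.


Q = 4.5 * 5017 * (35.6 - 25.9) = 218992.05 BTU/hr

218992.05 BTU/hr


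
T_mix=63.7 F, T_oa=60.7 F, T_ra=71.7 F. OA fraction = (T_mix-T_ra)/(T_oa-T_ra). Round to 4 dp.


frac = (63.7 - 71.7) / (60.7 - 71.7) = 0.7273

0.7273


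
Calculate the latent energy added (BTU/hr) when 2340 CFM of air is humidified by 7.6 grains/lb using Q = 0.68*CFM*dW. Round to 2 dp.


Q = 0.68 * 2340 * 7.6 = 12093.12 BTU/hr

12093.12 BTU/hr


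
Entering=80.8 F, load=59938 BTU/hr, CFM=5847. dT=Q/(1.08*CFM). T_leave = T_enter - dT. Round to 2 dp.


dT = 59938/(1.08*5847) = 9.4917
T_leave = 80.8 - 9.4917 = 71.31 F

71.31 F


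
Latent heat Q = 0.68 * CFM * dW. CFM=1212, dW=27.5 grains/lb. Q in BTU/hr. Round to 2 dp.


Q = 0.68 * 1212 * 27.5 = 22664.40 BTU/hr

22664.40 BTU/hr


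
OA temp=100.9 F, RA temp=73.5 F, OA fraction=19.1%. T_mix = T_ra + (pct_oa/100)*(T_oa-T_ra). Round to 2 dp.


T_mix = 73.5 + (19.1/100)*(100.9-73.5) = 78.73 F

78.73 F


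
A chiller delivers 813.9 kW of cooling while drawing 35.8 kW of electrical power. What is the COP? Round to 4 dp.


COP = 813.9 / 35.8 = 22.7346

22.7346


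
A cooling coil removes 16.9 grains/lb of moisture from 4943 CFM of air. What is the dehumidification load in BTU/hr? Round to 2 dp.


Q = 0.68 * 4943 * 16.9 = 56804.96 BTU/hr

56804.96 BTU/hr


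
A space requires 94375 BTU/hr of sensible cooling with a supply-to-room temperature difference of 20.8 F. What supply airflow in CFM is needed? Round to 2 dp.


CFM = 94375 / (1.08 * 20.8) = 4201.17

4201.17 CFM


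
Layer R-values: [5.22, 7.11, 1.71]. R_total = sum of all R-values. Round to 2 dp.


R_total = 5.22 + 7.11 + 1.71 = 14.04

14.04


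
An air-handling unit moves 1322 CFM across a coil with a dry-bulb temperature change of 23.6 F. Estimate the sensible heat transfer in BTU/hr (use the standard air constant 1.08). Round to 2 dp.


Q = 1.08 * 1322 * 23.6 = 33695.14 BTU/hr

33695.14 BTU/hr


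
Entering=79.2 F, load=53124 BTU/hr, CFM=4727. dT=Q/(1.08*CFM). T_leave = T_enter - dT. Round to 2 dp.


dT = 53124/(1.08*4727) = 10.4059
T_leave = 79.2 - 10.4059 = 68.79 F

68.79 F


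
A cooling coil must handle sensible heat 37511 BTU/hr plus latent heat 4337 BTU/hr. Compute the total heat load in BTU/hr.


Qt = 37511 + 4337 = 41848 BTU/hr

41848 BTU/hr


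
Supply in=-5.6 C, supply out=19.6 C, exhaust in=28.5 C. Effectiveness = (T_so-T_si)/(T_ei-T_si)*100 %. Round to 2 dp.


eff = (19.6-(-5.6))/(28.5-(-5.6))*100 = 73.90 %

73.90 %


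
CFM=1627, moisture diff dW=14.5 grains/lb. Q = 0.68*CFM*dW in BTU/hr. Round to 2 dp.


Q = 0.68 * 1627 * 14.5 = 16042.22 BTU/hr

16042.22 BTU/hr


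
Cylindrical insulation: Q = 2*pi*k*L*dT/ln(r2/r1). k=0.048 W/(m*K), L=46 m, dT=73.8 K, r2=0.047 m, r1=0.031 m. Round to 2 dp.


Q = 2*pi*0.048*46*73.8/ln(0.047/0.031) = 2460.22 W

2460.22 W


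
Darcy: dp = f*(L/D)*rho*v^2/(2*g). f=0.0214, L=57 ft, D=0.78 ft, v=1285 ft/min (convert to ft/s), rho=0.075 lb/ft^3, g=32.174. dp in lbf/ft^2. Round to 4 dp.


v_fps = 1285/60 = 21.4167 ft/s
dp = 0.0214*(57/0.78)*0.075*21.4167^2/(2*32.174) = 0.8360 lbf/ft^2

0.8360 lbf/ft^2


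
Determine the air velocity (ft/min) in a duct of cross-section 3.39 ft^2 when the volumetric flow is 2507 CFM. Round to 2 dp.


V = 2507 / 3.39 = 739.53 ft/min

739.53 ft/min


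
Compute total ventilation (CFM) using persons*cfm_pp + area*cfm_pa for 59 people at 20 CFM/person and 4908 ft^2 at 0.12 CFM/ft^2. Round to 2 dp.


Total = 59*20 + 4908*0.12 = 1768.96 CFM

1768.96 CFM


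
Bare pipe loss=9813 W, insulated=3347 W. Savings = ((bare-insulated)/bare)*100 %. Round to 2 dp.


Savings = ((9813-3347)/9813)*100 = 65.89 %

65.89 %


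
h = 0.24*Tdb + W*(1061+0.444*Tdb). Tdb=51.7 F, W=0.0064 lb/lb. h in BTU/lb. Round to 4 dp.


h = 0.24*51.7 + 0.0064*(1061+0.444*51.7) = 19.3453 BTU/lb

19.3453 BTU/lb


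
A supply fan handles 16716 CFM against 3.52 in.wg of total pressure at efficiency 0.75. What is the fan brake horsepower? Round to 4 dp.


BHP = 16716 * 3.52 / (6356 * 0.75) = 12.3433 hp

12.3433 hp


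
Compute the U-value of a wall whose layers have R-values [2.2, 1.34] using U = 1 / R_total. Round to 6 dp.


R_total = 2.2 + 1.34 = 3.54
U = 1/3.54 = 0.282486

0.282486


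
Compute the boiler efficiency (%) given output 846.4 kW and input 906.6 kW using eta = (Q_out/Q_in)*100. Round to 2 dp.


eta = (846.4/906.6)*100 = 93.36 %

93.36 %


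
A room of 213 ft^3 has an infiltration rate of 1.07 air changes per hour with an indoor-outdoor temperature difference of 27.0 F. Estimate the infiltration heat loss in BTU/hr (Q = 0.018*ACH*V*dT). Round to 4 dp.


Q = 0.018 * 1.07 * 213 * 27.0 = 110.7643 BTU/hr

110.7643 BTU/hr


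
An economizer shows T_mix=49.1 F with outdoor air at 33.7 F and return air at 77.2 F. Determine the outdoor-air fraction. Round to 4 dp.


frac = (49.1 - 77.2) / (33.7 - 77.2) = 0.6460

0.6460


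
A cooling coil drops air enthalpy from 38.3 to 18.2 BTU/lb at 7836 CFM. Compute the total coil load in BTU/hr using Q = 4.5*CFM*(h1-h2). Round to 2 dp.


Q = 4.5 * 7836 * (38.3 - 18.2) = 708766.20 BTU/hr

708766.20 BTU/hr


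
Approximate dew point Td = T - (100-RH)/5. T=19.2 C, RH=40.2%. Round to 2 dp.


Td = 19.2 - (100-40.2)/5 = 7.24 C

7.24 C


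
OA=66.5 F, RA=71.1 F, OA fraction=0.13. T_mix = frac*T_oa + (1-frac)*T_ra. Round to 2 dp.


T_mix = 0.13*66.5 + 0.87*71.1 = 70.50 F

70.50 F


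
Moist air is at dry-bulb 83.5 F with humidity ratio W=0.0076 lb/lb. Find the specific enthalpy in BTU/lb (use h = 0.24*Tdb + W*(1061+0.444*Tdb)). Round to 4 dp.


h = 0.24*83.5 + 0.0076*(1061+0.444*83.5) = 28.3854 BTU/lb

28.3854 BTU/lb


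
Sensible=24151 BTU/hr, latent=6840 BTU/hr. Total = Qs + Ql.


Qt = 24151 + 6840 = 30991 BTU/hr

30991 BTU/hr


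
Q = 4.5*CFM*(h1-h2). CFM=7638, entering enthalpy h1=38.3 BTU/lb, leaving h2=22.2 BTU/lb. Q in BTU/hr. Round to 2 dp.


Q = 4.5 * 7638 * (38.3 - 22.2) = 553373.10 BTU/hr

553373.10 BTU/hr


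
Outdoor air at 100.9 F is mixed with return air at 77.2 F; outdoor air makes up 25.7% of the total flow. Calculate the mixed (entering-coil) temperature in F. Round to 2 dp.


T_mix = 77.2 + (25.7/100)*(100.9-77.2) = 83.29 F

83.29 F


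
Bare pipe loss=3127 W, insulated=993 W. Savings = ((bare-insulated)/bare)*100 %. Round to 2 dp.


Savings = ((3127-993)/3127)*100 = 68.24 %

68.24 %


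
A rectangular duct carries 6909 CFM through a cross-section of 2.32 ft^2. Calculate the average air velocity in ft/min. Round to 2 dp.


V = 6909 / 2.32 = 2978.02 ft/min

2978.02 ft/min


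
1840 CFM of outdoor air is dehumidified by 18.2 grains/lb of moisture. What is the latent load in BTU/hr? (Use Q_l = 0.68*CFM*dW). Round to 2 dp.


Q = 0.68 * 1840 * 18.2 = 22771.84 BTU/hr

22771.84 BTU/hr


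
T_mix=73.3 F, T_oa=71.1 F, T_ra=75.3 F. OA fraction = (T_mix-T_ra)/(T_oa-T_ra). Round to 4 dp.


frac = (73.3 - 75.3) / (71.1 - 75.3) = 0.4762

0.4762


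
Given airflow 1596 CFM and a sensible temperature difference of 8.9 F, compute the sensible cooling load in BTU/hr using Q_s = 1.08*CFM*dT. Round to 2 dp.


Q = 1.08 * 1596 * 8.9 = 15340.75 BTU/hr

15340.75 BTU/hr


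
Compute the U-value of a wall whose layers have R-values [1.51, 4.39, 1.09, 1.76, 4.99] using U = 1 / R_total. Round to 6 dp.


R_total = 1.51 + 4.39 + 1.09 + 1.76 + 4.99 = 13.74
U = 1/13.74 = 0.072780

0.072780


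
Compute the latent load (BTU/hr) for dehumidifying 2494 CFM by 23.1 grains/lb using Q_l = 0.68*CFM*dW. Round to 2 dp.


Q = 0.68 * 2494 * 23.1 = 39175.75 BTU/hr

39175.75 BTU/hr


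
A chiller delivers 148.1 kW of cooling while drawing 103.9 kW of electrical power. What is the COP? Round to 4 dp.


COP = 148.1 / 103.9 = 1.4254

1.4254


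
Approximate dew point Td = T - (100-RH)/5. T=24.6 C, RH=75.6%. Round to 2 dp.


Td = 24.6 - (100-75.6)/5 = 19.72 C

19.72 C


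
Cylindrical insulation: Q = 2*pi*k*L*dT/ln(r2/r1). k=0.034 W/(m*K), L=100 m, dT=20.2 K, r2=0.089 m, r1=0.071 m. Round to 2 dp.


Q = 2*pi*0.034*100*20.2/ln(0.089/0.071) = 1909.79 W

1909.79 W


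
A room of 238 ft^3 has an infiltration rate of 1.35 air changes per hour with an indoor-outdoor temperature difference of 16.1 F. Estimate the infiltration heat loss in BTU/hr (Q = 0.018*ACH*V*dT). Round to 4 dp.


Q = 0.018 * 1.35 * 238 * 16.1 = 93.1127 BTU/hr

93.1127 BTU/hr


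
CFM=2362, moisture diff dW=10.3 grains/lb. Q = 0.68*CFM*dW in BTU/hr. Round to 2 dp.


Q = 0.68 * 2362 * 10.3 = 16543.45 BTU/hr

16543.45 BTU/hr


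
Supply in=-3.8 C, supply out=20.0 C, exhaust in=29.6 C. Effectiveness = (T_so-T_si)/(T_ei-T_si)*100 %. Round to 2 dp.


eff = (20.0-(-3.8))/(29.6-(-3.8))*100 = 71.26 %

71.26 %


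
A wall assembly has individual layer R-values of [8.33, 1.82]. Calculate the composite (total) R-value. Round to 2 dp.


R_total = 8.33 + 1.82 = 10.15

10.15


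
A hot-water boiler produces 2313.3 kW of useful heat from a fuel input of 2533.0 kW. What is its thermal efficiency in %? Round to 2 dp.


eta = (2313.3/2533.0)*100 = 91.33 %

91.33 %


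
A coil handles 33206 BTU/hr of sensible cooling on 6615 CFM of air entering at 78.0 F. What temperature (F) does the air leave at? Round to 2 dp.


dT = 33206/(1.08*6615) = 4.6480
T_leave = 78.0 - 4.6480 = 73.35 F

73.35 F


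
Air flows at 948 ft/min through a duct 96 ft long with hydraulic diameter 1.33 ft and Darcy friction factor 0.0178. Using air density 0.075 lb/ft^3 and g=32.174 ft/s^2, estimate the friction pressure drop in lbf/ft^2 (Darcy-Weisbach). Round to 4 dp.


v_fps = 948/60 = 15.8 ft/s
dp = 0.0178*(96/1.33)*0.075*15.8^2/(2*32.174) = 0.3738 lbf/ft^2

0.3738 lbf/ft^2


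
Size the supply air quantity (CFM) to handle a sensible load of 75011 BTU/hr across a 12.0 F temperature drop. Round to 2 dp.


CFM = 75011 / (1.08 * 12.0) = 5787.89

5787.89 CFM


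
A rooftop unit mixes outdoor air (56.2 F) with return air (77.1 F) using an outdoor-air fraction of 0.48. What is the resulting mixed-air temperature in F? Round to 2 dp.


T_mix = 0.48*56.2 + 0.52*77.1 = 67.07 F

67.07 F


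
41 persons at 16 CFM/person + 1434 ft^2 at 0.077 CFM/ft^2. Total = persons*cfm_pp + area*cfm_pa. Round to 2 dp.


Total = 41*16 + 1434*0.077 = 766.42 CFM

766.42 CFM


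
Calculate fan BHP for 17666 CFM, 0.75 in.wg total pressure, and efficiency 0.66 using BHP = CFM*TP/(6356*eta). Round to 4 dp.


BHP = 17666 * 0.75 / (6356 * 0.66) = 3.1584 hp

3.1584 hp


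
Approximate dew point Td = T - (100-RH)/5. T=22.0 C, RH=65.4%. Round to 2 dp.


Td = 22.0 - (100-65.4)/5 = 15.08 C

15.08 C


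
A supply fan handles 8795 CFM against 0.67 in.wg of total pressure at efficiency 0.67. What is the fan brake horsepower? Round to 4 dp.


BHP = 8795 * 0.67 / (6356 * 0.67) = 1.3837 hp

1.3837 hp


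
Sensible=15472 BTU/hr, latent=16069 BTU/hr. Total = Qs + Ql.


Qt = 15472 + 16069 = 31541 BTU/hr

31541 BTU/hr


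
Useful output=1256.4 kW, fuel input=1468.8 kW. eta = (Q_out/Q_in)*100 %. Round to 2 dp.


eta = (1256.4/1468.8)*100 = 85.54 %

85.54 %


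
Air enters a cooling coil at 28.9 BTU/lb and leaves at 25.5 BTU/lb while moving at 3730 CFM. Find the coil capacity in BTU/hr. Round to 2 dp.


Q = 4.5 * 3730 * (28.9 - 25.5) = 57069.00 BTU/hr

57069.00 BTU/hr


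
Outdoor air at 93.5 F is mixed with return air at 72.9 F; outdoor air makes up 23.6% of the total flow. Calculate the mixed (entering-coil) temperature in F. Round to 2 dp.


T_mix = 72.9 + (23.6/100)*(93.5-72.9) = 77.76 F

77.76 F


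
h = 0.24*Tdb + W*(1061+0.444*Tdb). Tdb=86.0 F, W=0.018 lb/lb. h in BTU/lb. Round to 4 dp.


h = 0.24*86.0 + 0.018*(1061+0.444*86.0) = 40.4253 BTU/lb

40.4253 BTU/lb


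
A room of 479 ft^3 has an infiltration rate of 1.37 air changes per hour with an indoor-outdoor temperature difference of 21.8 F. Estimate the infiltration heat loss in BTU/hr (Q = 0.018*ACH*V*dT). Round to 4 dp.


Q = 0.018 * 1.37 * 479 * 21.8 = 257.5047 BTU/hr

257.5047 BTU/hr


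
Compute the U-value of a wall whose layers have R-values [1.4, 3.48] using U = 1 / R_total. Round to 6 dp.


R_total = 1.4 + 3.48 = 4.88
U = 1/4.88 = 0.204918

0.204918


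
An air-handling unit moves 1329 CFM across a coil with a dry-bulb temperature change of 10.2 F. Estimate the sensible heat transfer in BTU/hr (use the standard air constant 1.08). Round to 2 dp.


Q = 1.08 * 1329 * 10.2 = 14640.26 BTU/hr

14640.26 BTU/hr


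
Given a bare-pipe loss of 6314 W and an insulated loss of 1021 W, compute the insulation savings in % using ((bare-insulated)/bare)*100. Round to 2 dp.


Savings = ((6314-1021)/6314)*100 = 83.83 %

83.83 %


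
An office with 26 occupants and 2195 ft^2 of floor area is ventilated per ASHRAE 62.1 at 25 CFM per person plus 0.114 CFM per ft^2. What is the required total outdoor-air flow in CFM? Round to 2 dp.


Total = 26*25 + 2195*0.114 = 900.23 CFM

900.23 CFM


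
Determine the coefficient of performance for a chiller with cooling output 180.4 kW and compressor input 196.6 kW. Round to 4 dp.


COP = 180.4 / 196.6 = 0.9176

0.9176


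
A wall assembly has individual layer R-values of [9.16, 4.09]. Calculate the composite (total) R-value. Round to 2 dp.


R_total = 9.16 + 4.09 = 13.25

13.25


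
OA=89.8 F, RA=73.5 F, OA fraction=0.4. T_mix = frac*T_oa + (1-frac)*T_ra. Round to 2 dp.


T_mix = 0.4*89.8 + 0.6*73.5 = 80.02 F

80.02 F


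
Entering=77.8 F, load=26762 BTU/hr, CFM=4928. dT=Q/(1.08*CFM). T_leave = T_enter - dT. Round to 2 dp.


dT = 26762/(1.08*4928) = 5.0283
T_leave = 77.8 - 5.0283 = 72.77 F

72.77 F


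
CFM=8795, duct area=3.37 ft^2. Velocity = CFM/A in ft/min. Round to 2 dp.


V = 8795 / 3.37 = 2609.79 ft/min

2609.79 ft/min


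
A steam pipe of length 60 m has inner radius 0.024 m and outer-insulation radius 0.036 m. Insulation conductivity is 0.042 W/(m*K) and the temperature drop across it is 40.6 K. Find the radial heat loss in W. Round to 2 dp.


Q = 2*pi*0.042*60*40.6/ln(0.036/0.024) = 1585.45 W

1585.45 W


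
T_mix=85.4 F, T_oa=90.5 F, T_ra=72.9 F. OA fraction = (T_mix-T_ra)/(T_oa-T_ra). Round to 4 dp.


frac = (85.4 - 72.9) / (90.5 - 72.9) = 0.7102

0.7102


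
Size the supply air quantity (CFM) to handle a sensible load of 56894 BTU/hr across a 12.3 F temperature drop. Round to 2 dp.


CFM = 56894 / (1.08 * 12.3) = 4282.90

4282.90 CFM


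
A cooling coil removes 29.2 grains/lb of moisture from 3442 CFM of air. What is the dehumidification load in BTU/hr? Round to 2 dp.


Q = 0.68 * 3442 * 29.2 = 68344.35 BTU/hr

68344.35 BTU/hr


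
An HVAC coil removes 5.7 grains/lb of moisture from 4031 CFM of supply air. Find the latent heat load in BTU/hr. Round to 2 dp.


Q = 0.68 * 4031 * 5.7 = 15624.16 BTU/hr

15624.16 BTU/hr


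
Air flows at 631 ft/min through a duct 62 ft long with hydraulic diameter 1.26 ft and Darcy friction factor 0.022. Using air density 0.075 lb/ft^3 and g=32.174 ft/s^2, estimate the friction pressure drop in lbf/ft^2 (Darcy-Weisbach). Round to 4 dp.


v_fps = 631/60 = 10.5167 ft/s
dp = 0.022*(62/1.26)*0.075*10.5167^2/(2*32.174) = 0.1395 lbf/ft^2

0.1395 lbf/ft^2


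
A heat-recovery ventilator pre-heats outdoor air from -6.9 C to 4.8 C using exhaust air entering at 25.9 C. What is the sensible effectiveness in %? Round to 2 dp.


eff = (4.8-(-6.9))/(25.9-(-6.9))*100 = 35.67 %

35.67 %


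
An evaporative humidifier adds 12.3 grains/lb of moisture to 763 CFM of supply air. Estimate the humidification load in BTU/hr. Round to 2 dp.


Q = 0.68 * 763 * 12.3 = 6381.73 BTU/hr

6381.73 BTU/hr


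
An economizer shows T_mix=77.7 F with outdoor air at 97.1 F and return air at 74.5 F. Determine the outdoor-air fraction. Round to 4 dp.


frac = (77.7 - 74.5) / (97.1 - 74.5) = 0.1416

0.1416


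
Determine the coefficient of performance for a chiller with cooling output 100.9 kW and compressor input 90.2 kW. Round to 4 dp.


COP = 100.9 / 90.2 = 1.1186

1.1186


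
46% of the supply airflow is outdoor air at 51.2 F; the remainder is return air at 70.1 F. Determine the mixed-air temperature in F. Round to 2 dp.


T_mix = 0.46*51.2 + 0.54*70.1 = 61.41 F

61.41 F


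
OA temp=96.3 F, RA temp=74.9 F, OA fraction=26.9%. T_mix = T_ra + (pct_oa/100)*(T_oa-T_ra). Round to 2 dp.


T_mix = 74.9 + (26.9/100)*(96.3-74.9) = 80.66 F

80.66 F


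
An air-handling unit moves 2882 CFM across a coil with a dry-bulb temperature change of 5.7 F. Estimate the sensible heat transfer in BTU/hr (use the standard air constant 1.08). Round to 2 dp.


Q = 1.08 * 2882 * 5.7 = 17741.59 BTU/hr

17741.59 BTU/hr


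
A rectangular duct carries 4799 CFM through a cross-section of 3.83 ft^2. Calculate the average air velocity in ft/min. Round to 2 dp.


V = 4799 / 3.83 = 1253.00 ft/min

1253.00 ft/min


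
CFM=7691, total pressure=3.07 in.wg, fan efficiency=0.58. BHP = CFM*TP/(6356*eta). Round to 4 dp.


BHP = 7691 * 3.07 / (6356 * 0.58) = 6.4049 hp

6.4049 hp


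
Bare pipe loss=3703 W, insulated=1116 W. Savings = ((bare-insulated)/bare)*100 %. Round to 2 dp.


Savings = ((3703-1116)/3703)*100 = 69.86 %

69.86 %


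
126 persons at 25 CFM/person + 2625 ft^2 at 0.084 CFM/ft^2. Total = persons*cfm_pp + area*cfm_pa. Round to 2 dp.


Total = 126*25 + 2625*0.084 = 3370.50 CFM

3370.50 CFM


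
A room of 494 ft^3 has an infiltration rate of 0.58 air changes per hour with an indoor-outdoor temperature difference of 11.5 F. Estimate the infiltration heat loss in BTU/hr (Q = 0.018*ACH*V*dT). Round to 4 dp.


Q = 0.018 * 0.58 * 494 * 11.5 = 59.3096 BTU/hr

59.3096 BTU/hr


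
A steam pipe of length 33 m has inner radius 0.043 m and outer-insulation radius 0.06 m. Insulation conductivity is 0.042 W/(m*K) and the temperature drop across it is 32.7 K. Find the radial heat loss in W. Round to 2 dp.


Q = 2*pi*0.042*33*32.7/ln(0.06/0.043) = 854.79 W

854.79 W


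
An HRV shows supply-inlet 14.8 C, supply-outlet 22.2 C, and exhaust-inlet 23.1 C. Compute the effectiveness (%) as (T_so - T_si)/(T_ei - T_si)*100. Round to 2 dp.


eff = (22.2-14.8)/(23.1-14.8)*100 = 89.16 %

89.16 %


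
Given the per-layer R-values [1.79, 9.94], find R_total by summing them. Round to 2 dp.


R_total = 1.79 + 9.94 = 11.73

11.73


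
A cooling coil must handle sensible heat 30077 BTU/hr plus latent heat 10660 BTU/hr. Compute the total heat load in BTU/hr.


Qt = 30077 + 10660 = 40737 BTU/hr

40737 BTU/hr


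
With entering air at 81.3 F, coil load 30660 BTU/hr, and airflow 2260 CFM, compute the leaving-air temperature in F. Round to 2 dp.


dT = 30660/(1.08*2260) = 12.5615
T_leave = 81.3 - 12.5615 = 68.74 F

68.74 F


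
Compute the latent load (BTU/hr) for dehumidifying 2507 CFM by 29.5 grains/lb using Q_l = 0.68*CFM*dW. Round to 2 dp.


Q = 0.68 * 2507 * 29.5 = 50290.42 BTU/hr

50290.42 BTU/hr


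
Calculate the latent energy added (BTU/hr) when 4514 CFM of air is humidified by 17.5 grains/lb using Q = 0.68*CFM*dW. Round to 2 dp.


Q = 0.68 * 4514 * 17.5 = 53716.60 BTU/hr

53716.60 BTU/hr


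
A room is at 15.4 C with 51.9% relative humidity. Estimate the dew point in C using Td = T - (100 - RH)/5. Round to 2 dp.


Td = 15.4 - (100-51.9)/5 = 5.78 C

5.78 C


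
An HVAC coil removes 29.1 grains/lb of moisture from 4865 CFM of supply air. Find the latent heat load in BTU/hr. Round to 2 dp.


Q = 0.68 * 4865 * 29.1 = 96268.62 BTU/hr

96268.62 BTU/hr


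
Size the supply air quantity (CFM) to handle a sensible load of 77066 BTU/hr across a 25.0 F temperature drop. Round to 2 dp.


CFM = 77066 / (1.08 * 25.0) = 2854.30

2854.30 CFM


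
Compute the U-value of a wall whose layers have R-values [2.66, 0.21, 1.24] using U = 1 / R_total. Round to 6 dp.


R_total = 2.66 + 0.21 + 1.24 = 4.11
U = 1/4.11 = 0.243309

0.243309


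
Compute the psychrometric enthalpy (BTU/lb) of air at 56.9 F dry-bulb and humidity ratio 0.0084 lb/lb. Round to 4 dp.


h = 0.24*56.9 + 0.0084*(1061+0.444*56.9) = 22.7806 BTU/lb

22.7806 BTU/lb


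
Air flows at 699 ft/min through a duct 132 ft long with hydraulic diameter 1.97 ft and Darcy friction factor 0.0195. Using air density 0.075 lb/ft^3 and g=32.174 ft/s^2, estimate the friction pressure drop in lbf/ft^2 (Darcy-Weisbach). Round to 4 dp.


v_fps = 699/60 = 11.65 ft/s
dp = 0.0195*(132/1.97)*0.075*11.65^2/(2*32.174) = 0.2067 lbf/ft^2

0.2067 lbf/ft^2
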